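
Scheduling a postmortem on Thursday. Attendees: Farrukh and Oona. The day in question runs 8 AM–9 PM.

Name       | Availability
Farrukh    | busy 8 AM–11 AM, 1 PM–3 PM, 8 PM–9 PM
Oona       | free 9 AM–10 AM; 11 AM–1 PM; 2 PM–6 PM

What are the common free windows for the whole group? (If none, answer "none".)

11:00-13:00, 15:00-18:00

Farrukh free: 11:00-13:00, 15:00-20:00 (invert busy blocks within the working day).
Oona free: 09:00-10:00, 11:00-13:00, 14:00-18:00.
Farrukh ∩ Oona: 11:00-13:00, 15:00-18:00.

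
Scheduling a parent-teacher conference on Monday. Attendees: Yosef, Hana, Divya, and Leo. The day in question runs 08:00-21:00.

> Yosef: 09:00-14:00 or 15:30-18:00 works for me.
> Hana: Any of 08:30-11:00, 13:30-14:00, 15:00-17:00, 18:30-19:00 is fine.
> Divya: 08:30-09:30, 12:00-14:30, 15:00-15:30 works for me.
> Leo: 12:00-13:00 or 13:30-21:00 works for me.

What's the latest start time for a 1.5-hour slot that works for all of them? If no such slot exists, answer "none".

none

Yosef ∩ Hana: 09:00-11:00, 13:30-14:00, 15:30-17:00.
Yosef ∩ Hana ∩ Divya: 09:00-09:30, 13:30-14:00.
Yosef ∩ Hana ∩ Divya ∩ Leo: 13:30-14:00.
So the common availability across everyone is 13:30-14:00.
No common window is at least 90 minutes long.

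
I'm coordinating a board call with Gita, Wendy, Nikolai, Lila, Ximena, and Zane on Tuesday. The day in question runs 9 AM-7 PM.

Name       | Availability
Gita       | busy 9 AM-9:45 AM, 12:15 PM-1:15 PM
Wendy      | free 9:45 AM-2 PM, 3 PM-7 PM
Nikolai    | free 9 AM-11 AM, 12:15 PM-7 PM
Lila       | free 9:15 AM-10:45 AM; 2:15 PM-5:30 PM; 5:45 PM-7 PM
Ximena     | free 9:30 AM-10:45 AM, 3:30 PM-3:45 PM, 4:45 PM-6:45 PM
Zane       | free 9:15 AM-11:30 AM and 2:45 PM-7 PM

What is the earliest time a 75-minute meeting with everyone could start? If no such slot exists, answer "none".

Gita free: 09:45-12:15, 13:15-19:00 (invert busy blocks within the working day).
Wendy free: 09:45-14:00, 15:00-19:00.
Nikolai free: 09:00-11:00, 12:15-19:00.
Lila free: 09:15-10:45, 14:15-17:30, 17:45-19:00.
Ximena free: 09:30-10:45, 15:30-15:45, 16:45-18:45.
Zane free: 09:15-11:30, 14:45-19:00.
Gita ∩ Wendy: 09:45-12:15, 13:15-14:00, 15:00-19:00.
Gita ∩ Wendy ∩ Nikolai: 09:45-11:00, 13:15-14:00, 15:00-19:00.
Gita ∩ Wendy ∩ Nikolai ∩ Lila: 09:45-10:45, 15:00-17:30, 17:45-19:00.
Gita ∩ Wendy ∩ Nikolai ∩ Lila ∩ Ximena: 09:45-10:45, 15:30-15:45, 16:45-17:30, 17:45-18:45.
Gita ∩ Wendy ∩ Nikolai ∩ Lila ∩ Ximena ∩ Zane: 09:45-10:45, 15:30-15:45, 16:45-17:30, 17:45-18:45.
So the common availability across everyone is 09:45-10:45, 15:30-15:45, 16:45-17:30, 17:45-18:45.
No common window is at least 75 minutes long.

none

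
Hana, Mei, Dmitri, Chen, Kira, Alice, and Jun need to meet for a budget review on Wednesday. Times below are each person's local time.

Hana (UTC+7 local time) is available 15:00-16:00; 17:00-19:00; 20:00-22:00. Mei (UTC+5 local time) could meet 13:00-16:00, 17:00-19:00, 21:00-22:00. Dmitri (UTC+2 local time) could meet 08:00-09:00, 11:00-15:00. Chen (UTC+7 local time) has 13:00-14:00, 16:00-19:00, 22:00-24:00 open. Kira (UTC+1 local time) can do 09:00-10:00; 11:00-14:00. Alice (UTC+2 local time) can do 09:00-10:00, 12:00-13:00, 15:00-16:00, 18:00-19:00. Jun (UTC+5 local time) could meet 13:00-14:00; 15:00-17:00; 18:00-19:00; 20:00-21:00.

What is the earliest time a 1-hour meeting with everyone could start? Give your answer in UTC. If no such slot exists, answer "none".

Hana in UTC: 08:00-09:00, 10:00-12:00, 13:00-15:00 (subtract 7h to convert from UTC+7).
Mei in UTC: 08:00-11:00, 12:00-14:00, 16:00-17:00 (subtract 5h to convert from UTC+5).
Dmitri in UTC: 06:00-07:00, 09:00-13:00 (subtract 2h to convert from UTC+2).
Chen in UTC: 06:00-07:00, 09:00-12:00, 15:00-17:00 (subtract 7h to convert from UTC+7).
Kira in UTC: 08:00-09:00, 10:00-13:00 (subtract 1h to convert from UTC+1).
Alice in UTC: 07:00-08:00, 10:00-11:00, 13:00-14:00, 16:00-17:00 (subtract 2h to convert from UTC+2).
Jun in UTC: 08:00-09:00, 10:00-12:00, 13:00-14:00, 15:00-16:00 (subtract 5h to convert from UTC+5).
Hana ∩ Mei: 08:00-09:00, 10:00-11:00, 13:00-14:00.
Hana ∩ Mei ∩ Dmitri: 10:00-11:00.
Hana ∩ Mei ∩ Dmitri ∩ Chen: 10:00-11:00.
Hana ∩ Mei ∩ Dmitri ∩ Chen ∩ Kira: 10:00-11:00.
Hana ∩ Mei ∩ Dmitri ∩ Chen ∩ Kira ∩ Alice: 10:00-11:00.
Hana ∩ Mei ∩ Dmitri ∩ Chen ∩ Kira ∩ Alice ∩ Jun: 10:00-11:00.
The first common window of at least 60 minutes is 10:00-11:00, so the earliest start is 10:00.

10:00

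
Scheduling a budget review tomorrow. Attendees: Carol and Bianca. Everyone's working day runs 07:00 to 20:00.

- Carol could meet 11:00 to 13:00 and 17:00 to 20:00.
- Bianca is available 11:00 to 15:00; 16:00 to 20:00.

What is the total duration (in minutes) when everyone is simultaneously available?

300

Carol ∩ Bianca: 11:00-13:00, 17:00-20:00.
Summing the common windows: 120 + 180 = 300 minutes.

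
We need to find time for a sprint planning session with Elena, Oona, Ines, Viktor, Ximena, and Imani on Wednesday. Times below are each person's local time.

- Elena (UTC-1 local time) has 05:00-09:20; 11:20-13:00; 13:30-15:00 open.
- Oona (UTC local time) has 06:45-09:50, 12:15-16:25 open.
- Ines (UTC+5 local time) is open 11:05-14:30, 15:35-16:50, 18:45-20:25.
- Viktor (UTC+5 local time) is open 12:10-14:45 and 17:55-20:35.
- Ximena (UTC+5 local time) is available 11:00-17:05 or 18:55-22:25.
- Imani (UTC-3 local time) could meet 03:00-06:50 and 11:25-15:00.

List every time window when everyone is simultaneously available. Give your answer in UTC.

Elena in UTC: 06:00-10:20, 12:20-14:00, 14:30-16:00 (add 1h to convert from UTC-1).
Oona in UTC: 06:45-09:50, 12:15-16:25.
Ines in UTC: 06:05-09:30, 10:35-11:50, 13:45-15:25 (subtract 5h to convert from UTC+5).
Viktor in UTC: 07:10-09:45, 12:55-15:35 (subtract 5h to convert from UTC+5).
Ximena in UTC: 06:00-12:05, 13:55-17:25 (subtract 5h to convert from UTC+5).
Imani in UTC: 06:00-09:50, 14:25-18:00 (add 3h to convert from UTC-3).
Elena ∩ Oona: 06:45-09:50, 12:20-14:00, 14:30-16:00.
Elena ∩ Oona ∩ Ines: 06:45-09:30, 13:45-14:00, 14:30-15:25.
Elena ∩ Oona ∩ Ines ∩ Viktor: 07:10-09:30, 13:45-14:00, 14:30-15:25.
Elena ∩ Oona ∩ Ines ∩ Viktor ∩ Ximena: 07:10-09:30, 13:55-14:00, 14:30-15:25.
Elena ∩ Oona ∩ Ines ∩ Viktor ∩ Ximena ∩ Imani: 07:10-09:30, 14:30-15:25.

07:10-09:30, 14:30-15:25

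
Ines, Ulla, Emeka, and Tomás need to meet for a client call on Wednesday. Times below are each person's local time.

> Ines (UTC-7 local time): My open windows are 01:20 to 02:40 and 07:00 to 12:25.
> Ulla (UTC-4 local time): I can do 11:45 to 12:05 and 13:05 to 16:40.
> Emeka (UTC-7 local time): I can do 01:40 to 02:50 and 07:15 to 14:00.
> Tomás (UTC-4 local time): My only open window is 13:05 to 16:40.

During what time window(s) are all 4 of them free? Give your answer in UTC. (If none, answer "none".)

17:05-19:25

Ines in UTC: 08:20-09:40, 14:00-19:25 (add 7h to convert from UTC-7).
Ulla in UTC: 15:45-16:05, 17:05-20:40 (add 4h to convert from UTC-4).
Emeka in UTC: 08:40-09:50, 14:15-21:00 (add 7h to convert from UTC-7).
Tomás in UTC: 17:05-20:40 (add 4h to convert from UTC-4).
Ines ∩ Ulla: 15:45-16:05, 17:05-19:25.
Ines ∩ Ulla ∩ Emeka: 15:45-16:05, 17:05-19:25.
Ines ∩ Ulla ∩ Emeka ∩ Tomás: 17:05-19:25.
Those are the intersection windows.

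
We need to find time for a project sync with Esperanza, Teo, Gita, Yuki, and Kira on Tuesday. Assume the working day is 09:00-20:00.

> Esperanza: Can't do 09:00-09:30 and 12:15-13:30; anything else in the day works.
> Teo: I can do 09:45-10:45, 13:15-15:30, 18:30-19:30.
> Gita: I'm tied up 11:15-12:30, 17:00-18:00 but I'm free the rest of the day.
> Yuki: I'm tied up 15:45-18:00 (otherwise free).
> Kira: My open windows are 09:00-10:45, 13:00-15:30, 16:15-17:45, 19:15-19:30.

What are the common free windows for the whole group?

Esperanza free: 09:30-12:15, 13:30-20:00 (invert busy blocks within the working day).
Teo free: 09:45-10:45, 13:15-15:30, 18:30-19:30.
Gita free: 09:00-11:15, 12:30-17:00, 18:00-20:00 (invert busy blocks within the working day).
Yuki free: 09:00-15:45, 18:00-20:00 (invert busy blocks within the working day).
Kira free: 09:00-10:45, 13:00-15:30, 16:15-17:45, 19:15-19:30.
Esperanza ∩ Teo: 09:45-10:45, 13:30-15:30, 18:30-19:30.
Esperanza ∩ Teo ∩ Gita: 09:45-10:45, 13:30-15:30, 18:30-19:30.
Esperanza ∩ Teo ∩ Gita ∩ Yuki: 09:45-10:45, 13:30-15:30, 18:30-19:30.
Esperanza ∩ Teo ∩ Gita ∩ Yuki ∩ Kira: 09:45-10:45, 13:30-15:30, 19:15-19:30.
Those are the intersection windows.

09:45-10:45, 13:30-15:30, 19:15-19:30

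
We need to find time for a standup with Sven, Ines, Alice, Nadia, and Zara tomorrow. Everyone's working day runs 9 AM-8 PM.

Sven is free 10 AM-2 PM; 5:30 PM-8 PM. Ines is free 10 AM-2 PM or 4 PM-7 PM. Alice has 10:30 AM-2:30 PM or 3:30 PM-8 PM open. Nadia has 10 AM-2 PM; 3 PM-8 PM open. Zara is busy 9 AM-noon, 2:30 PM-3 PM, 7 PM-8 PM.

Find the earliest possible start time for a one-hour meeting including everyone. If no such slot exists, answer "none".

Sven free: 10:00-14:00, 17:30-20:00.
Ines free: 10:00-14:00, 16:00-19:00.
Alice free: 10:30-14:30, 15:30-20:00.
Nadia free: 10:00-14:00, 15:00-20:00.
Zara free: 12:00-14:30, 15:00-19:00 (invert busy blocks within the working day).
Sven ∩ Ines: 10:00-14:00, 17:30-19:00.
Sven ∩ Ines ∩ Alice: 10:30-14:00, 17:30-19:00.
Sven ∩ Ines ∩ Alice ∩ Nadia: 10:30-14:00, 17:30-19:00.
Sven ∩ Ines ∩ Alice ∩ Nadia ∩ Zara: 12:00-14:00, 17:30-19:00.
Those are the intersection windows.
The first common window of at least 60 minutes is 12:00-14:00, so the earliest start is 12:00.

12:00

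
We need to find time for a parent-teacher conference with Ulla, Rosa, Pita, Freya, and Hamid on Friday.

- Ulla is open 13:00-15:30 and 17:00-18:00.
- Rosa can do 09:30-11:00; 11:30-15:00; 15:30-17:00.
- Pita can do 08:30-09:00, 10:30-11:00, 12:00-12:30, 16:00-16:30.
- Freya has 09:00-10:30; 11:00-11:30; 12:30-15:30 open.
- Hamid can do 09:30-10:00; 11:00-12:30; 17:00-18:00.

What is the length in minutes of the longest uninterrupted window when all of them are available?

Ulla ∩ Rosa: 13:00-15:00.
Ulla ∩ Rosa ∩ Pita: ∅.
Ulla ∩ Rosa ∩ Pita ∩ Freya: ∅.
Ulla ∩ Rosa ∩ Pita ∩ Freya ∩ Hamid: ∅.
There is no time when everyone is free.
No common window exists, so the longest block is 0 minutes.

0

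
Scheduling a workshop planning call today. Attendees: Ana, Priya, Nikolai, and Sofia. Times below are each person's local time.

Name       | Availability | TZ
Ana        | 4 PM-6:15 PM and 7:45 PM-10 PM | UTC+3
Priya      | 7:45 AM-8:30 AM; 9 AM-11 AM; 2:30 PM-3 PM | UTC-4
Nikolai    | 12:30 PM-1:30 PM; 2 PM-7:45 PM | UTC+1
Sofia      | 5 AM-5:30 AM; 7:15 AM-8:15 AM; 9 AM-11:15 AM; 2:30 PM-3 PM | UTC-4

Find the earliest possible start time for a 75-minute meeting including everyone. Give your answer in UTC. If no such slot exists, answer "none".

Ana in UTC: 13:00-15:15, 16:45-19:00 (subtract 3h to convert from UTC+3).
Priya in UTC: 11:45-12:30, 13:00-15:00, 18:30-19:00 (add 4h to convert from UTC-4).
Nikolai in UTC: 11:30-12:30, 13:00-18:45 (subtract 1h to convert from UTC+1).
Sofia in UTC: 09:00-09:30, 11:15-12:15, 13:00-15:15, 18:30-19:00 (add 4h to convert from UTC-4).
Ana ∩ Priya: 13:00-15:00, 18:30-19:00.
Ana ∩ Priya ∩ Nikolai: 13:00-15:00, 18:30-18:45.
Ana ∩ Priya ∩ Nikolai ∩ Sofia: 13:00-15:00, 18:30-18:45.
So the common availability across everyone is 13:00-15:00, 18:30-18:45.
The first common window of at least 75 minutes is 13:00-15:00, so the earliest start is 13:00.

13:00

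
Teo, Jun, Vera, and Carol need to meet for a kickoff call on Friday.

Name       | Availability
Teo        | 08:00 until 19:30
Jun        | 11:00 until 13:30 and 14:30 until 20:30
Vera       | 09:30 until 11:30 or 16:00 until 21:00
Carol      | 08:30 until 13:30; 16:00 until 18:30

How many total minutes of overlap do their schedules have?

180

Teo ∩ Jun: 11:00-13:30, 14:30-19:30.
Teo ∩ Jun ∩ Vera: 11:00-11:30, 16:00-19:30.
Teo ∩ Jun ∩ Vera ∩ Carol: 11:00-11:30, 16:00-18:30.
So the common availability across everyone is 11:00-11:30, 16:00-18:30.
Summing the common windows: 30 + 150 = 180 minutes.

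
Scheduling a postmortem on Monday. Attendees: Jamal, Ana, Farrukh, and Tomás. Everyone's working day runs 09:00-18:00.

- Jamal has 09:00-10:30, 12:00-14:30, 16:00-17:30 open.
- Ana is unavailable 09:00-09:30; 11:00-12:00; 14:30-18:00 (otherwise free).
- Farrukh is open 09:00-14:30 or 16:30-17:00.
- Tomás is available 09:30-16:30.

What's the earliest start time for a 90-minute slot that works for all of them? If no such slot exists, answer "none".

12:00

Jamal free: 09:00-10:30, 12:00-14:30, 16:00-17:30.
Ana free: 09:30-11:00, 12:00-14:30 (invert busy blocks within the working day).
Farrukh free: 09:00-14:30, 16:30-17:00.
Tomás free: 09:30-16:30.
Jamal ∩ Ana: 09:30-10:30, 12:00-14:30.
Jamal ∩ Ana ∩ Farrukh: 09:30-10:30, 12:00-14:30.
Jamal ∩ Ana ∩ Farrukh ∩ Tomás: 09:30-10:30, 12:00-14:30.
The first common window of at least 90 minutes is 12:00-14:30, so the earliest start is 12:00.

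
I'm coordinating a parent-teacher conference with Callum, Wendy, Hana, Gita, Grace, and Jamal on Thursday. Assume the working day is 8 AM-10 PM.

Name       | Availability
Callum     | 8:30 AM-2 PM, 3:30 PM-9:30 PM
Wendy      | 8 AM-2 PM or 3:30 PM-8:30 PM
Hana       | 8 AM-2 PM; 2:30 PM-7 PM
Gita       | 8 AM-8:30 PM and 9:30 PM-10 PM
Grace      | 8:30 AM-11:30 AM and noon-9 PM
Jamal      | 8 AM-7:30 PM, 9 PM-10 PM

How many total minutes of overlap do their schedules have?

Callum ∩ Wendy: 08:30-14:00, 15:30-20:30.
Callum ∩ Wendy ∩ Hana: 08:30-14:00, 15:30-19:00.
Callum ∩ Wendy ∩ Hana ∩ Gita: 08:30-14:00, 15:30-19:00.
Callum ∩ Wendy ∩ Hana ∩ Gita ∩ Grace: 08:30-11:30, 12:00-14:00, 15:30-19:00.
Callum ∩ Wendy ∩ Hana ∩ Gita ∩ Grace ∩ Jamal: 08:30-11:30, 12:00-14:00, 15:30-19:00.
Summing the common windows: 180 + 120 + 210 = 510 minutes.

510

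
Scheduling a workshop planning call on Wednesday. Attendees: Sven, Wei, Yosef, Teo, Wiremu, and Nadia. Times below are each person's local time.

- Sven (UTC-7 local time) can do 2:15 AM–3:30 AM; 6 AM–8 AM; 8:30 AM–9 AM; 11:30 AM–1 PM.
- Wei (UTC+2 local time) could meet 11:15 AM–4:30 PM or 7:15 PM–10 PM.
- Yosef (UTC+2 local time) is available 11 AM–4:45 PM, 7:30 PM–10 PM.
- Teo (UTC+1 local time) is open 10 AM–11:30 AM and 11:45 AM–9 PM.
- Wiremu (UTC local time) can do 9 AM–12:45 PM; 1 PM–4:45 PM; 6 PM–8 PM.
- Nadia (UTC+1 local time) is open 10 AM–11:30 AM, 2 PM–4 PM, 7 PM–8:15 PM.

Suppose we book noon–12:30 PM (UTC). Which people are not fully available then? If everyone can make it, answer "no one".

Nadia, Sven

Sven in UTC: 09:15-10:30, 13:00-15:00, 15:30-16:00, 18:30-20:00 (add 7h to convert from UTC-7).
Wei in UTC: 09:15-14:30, 17:15-20:00 (subtract 2h to convert from UTC+2).
Yosef in UTC: 09:00-14:45, 17:30-20:00 (subtract 2h to convert from UTC+2).
Teo in UTC: 09:00-10:30, 10:45-20:00 (subtract 1h to convert from UTC+1).
Wiremu in UTC: 09:00-12:45, 13:00-16:45, 18:00-20:00.
Nadia in UTC: 09:00-10:30, 13:00-15:00, 18:00-19:15 (subtract 1h to convert from UTC+1).
Sven: not fully free for 12:00-12:30. Wei: free for 12:00-12:30. Yosef: free for 12:00-12:30. Teo: free for 12:00-12:30. Wiremu: free for 12:00-12:30. Nadia: not fully free for 12:00-12:30.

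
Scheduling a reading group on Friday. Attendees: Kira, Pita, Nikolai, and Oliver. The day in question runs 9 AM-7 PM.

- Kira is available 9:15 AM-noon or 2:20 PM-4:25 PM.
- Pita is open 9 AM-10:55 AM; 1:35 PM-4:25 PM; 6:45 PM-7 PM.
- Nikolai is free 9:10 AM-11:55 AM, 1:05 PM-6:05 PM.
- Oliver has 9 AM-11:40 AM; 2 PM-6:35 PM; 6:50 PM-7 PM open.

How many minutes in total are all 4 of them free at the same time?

225

Kira ∩ Pita: 09:15-10:55, 14:20-16:25.
Kira ∩ Pita ∩ Nikolai: 09:15-10:55, 14:20-16:25.
Kira ∩ Pita ∩ Nikolai ∩ Oliver: 09:15-10:55, 14:20-16:25.
Summing the common windows: 100 + 125 = 225 minutes.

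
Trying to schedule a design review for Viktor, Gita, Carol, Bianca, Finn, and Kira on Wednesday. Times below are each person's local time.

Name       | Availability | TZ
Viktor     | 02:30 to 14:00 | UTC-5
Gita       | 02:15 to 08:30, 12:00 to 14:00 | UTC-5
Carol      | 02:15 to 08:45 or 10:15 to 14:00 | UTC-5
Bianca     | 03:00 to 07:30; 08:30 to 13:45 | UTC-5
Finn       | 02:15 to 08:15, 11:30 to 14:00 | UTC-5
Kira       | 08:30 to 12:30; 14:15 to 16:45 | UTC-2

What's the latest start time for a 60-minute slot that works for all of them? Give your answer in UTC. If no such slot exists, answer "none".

Viktor in UTC: 07:30-19:00 (add 5h to convert from UTC-5).
Gita in UTC: 07:15-13:30, 17:00-19:00 (add 5h to convert from UTC-5).
Carol in UTC: 07:15-13:45, 15:15-19:00 (add 5h to convert from UTC-5).
Bianca in UTC: 08:00-12:30, 13:30-18:45 (add 5h to convert from UTC-5).
Finn in UTC: 07:15-13:15, 16:30-19:00 (add 5h to convert from UTC-5).
Kira in UTC: 10:30-14:30, 16:15-18:45 (add 2h to convert from UTC-2).
Viktor ∩ Gita: 07:30-13:30, 17:00-19:00.
Viktor ∩ Gita ∩ Carol: 07:30-13:30, 17:00-19:00.
Viktor ∩ Gita ∩ Carol ∩ Bianca: 08:00-12:30, 17:00-18:45.
Viktor ∩ Gita ∩ Carol ∩ Bianca ∩ Finn: 08:00-12:30, 17:00-18:45.
Viktor ∩ Gita ∩ Carol ∩ Bianca ∩ Finn ∩ Kira: 10:30-12:30, 17:00-18:45.
Those are the intersection windows.
The last common window of at least 60 minutes is 17:00-18:45; a 60-minute meeting can start as late as 17:45 and still end by 18:45.

17:45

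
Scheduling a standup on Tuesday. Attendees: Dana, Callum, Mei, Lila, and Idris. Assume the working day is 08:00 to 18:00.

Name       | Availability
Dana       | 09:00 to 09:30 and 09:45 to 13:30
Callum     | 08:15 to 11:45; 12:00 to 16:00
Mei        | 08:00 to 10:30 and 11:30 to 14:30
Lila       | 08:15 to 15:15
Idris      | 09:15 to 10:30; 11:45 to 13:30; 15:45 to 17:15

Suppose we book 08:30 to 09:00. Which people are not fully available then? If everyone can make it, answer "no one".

Dana: not fully free for 08:30-09:00. Callum: free for 08:30-09:00. Mei: free for 08:30-09:00. Lila: free for 08:30-09:00. Idris: not fully free for 08:30-09:00.

Dana, Idris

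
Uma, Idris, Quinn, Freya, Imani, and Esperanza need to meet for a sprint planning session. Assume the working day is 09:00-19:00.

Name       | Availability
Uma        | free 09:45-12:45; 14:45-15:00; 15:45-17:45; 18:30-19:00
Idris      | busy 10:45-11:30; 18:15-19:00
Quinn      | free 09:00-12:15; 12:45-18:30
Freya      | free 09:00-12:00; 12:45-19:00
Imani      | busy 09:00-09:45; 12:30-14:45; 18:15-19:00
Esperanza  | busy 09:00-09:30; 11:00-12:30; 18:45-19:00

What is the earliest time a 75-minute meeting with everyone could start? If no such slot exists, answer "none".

Uma free: 09:45-12:45, 14:45-15:00, 15:45-17:45, 18:30-19:00.
Idris free: 09:00-10:45, 11:30-18:15 (invert busy blocks within the working day).
Quinn free: 09:00-12:15, 12:45-18:30.
Freya free: 09:00-12:00, 12:45-19:00.
Imani free: 09:45-12:30, 14:45-18:15 (invert busy blocks within the working day).
Esperanza free: 09:30-11:00, 12:30-18:45 (invert busy blocks within the working day).
Uma ∩ Idris: 09:45-10:45, 11:30-12:45, 14:45-15:00, 15:45-17:45.
Uma ∩ Idris ∩ Quinn: 09:45-10:45, 11:30-12:15, 14:45-15:00, 15:45-17:45.
Uma ∩ Idris ∩ Quinn ∩ Freya: 09:45-10:45, 11:30-12:00, 14:45-15:00, 15:45-17:45.
Uma ∩ Idris ∩ Quinn ∩ Freya ∩ Imani: 09:45-10:45, 11:30-12:00, 14:45-15:00, 15:45-17:45.
Uma ∩ Idris ∩ Quinn ∩ Freya ∩ Imani ∩ Esperanza: 09:45-10:45, 14:45-15:00, 15:45-17:45.
So the common availability across everyone is 09:45-10:45, 14:45-15:00, 15:45-17:45.
The first common window of at least 75 minutes is 15:45-17:45, so the earliest start is 15:45.

15:45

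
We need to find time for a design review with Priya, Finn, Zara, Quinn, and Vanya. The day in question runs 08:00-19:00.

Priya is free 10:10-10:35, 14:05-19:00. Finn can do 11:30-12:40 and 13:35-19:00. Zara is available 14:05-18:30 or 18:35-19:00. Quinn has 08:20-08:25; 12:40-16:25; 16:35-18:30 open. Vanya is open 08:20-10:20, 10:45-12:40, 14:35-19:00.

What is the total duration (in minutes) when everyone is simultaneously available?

Priya ∩ Finn: 14:05-19:00.
Priya ∩ Finn ∩ Zara: 14:05-18:30, 18:35-19:00.
Priya ∩ Finn ∩ Zara ∩ Quinn: 14:05-16:25, 16:35-18:30.
Priya ∩ Finn ∩ Zara ∩ Quinn ∩ Vanya: 14:35-16:25, 16:35-18:30.
Those are the intersection windows.
Summing the common windows: 110 + 115 = 225 minutes.

225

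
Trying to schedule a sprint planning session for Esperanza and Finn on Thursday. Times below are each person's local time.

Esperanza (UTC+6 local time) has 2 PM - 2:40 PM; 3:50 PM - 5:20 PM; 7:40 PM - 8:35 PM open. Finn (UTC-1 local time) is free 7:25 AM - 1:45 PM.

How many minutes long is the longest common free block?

Esperanza in UTC: 08:00-08:40, 09:50-11:20, 13:40-14:35 (subtract 6h to convert from UTC+6).
Finn in UTC: 08:25-14:45 (add 1h to convert from UTC-1).
Esperanza ∩ Finn: 08:25-08:40, 09:50-11:20, 13:40-14:35.
Those are the intersection windows.
The longest is 09:50-11:20 at 90 minutes.

90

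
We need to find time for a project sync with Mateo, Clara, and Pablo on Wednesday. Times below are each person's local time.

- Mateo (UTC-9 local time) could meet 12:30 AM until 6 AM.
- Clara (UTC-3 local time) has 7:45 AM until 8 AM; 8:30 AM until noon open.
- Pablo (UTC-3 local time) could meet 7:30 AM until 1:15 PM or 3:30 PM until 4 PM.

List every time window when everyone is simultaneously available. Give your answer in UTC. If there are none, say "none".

Mateo in UTC: 09:30-15:00 (add 9h to convert from UTC-9).
Clara in UTC: 10:45-11:00, 11:30-15:00 (add 3h to convert from UTC-3).
Pablo in UTC: 10:30-16:15, 18:30-19:00 (add 3h to convert from UTC-3).
Mateo ∩ Clara: 10:45-11:00, 11:30-15:00.
Mateo ∩ Clara ∩ Pablo: 10:45-11:00, 11:30-15:00.

10:45-11:00, 11:30-15:00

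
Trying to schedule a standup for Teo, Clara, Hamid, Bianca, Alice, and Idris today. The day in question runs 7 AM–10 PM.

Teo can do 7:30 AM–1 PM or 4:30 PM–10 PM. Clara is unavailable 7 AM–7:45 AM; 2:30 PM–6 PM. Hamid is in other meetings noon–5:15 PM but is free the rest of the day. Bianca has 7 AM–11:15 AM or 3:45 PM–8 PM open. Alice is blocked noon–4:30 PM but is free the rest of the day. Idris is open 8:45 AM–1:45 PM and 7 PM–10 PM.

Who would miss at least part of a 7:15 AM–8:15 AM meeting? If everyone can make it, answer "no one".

Teo free: 07:30-13:00, 16:30-22:00.
Clara free: 07:45-14:30, 18:00-22:00 (invert busy blocks within the working day).
Hamid free: 07:00-12:00, 17:15-22:00 (invert busy blocks within the working day).
Bianca free: 07:00-11:15, 15:45-20:00.
Alice free: 07:00-12:00, 16:30-22:00 (invert busy blocks within the working day).
Idris free: 08:45-13:45, 19:00-22:00.
Teo: not fully free for 07:15-08:15. Clara: not fully free for 07:15-08:15. Hamid: free for 07:15-08:15. Bianca: free for 07:15-08:15. Alice: free for 07:15-08:15. Idris: not fully free for 07:15-08:15.

Clara, Idris, Teo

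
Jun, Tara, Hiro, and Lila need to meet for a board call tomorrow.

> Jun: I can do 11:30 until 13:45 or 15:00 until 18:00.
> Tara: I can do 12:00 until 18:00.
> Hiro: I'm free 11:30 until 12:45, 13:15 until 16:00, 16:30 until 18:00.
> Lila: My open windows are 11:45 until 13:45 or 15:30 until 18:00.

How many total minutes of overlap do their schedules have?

Jun ∩ Tara: 12:00-13:45, 15:00-18:00.
Jun ∩ Tara ∩ Hiro: 12:00-12:45, 13:15-13:45, 15:00-16:00, 16:30-18:00.
Jun ∩ Tara ∩ Hiro ∩ Lila: 12:00-12:45, 13:15-13:45, 15:30-16:00, 16:30-18:00.
So the common availability across everyone is 12:00-12:45, 13:15-13:45, 15:30-16:00, 16:30-18:00.
Summing the common windows: 45 + 30 + 30 + 90 = 195 minutes.

195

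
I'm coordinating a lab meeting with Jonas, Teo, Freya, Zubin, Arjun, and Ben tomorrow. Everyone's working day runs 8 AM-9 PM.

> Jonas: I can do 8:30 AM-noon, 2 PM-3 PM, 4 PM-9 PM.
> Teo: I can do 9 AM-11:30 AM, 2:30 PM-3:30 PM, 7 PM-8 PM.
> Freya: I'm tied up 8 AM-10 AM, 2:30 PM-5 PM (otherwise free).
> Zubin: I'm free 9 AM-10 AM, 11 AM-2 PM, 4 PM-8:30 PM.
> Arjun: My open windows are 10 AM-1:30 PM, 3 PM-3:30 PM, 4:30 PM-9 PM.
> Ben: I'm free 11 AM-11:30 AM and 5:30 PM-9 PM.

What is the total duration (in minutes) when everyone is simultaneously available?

Jonas free: 08:30-12:00, 14:00-15:00, 16:00-21:00.
Teo free: 09:00-11:30, 14:30-15:30, 19:00-20:00.
Freya free: 10:00-14:30, 17:00-21:00 (invert busy blocks within the working day).
Zubin free: 09:00-10:00, 11:00-14:00, 16:00-20:30.
Arjun free: 10:00-13:30, 15:00-15:30, 16:30-21:00.
Ben free: 11:00-11:30, 17:30-21:00.
Jonas ∩ Teo: 09:00-11:30, 14:30-15:00, 19:00-20:00.
Jonas ∩ Teo ∩ Freya: 10:00-11:30, 19:00-20:00.
Jonas ∩ Teo ∩ Freya ∩ Zubin: 11:00-11:30, 19:00-20:00.
Jonas ∩ Teo ∩ Freya ∩ Zubin ∩ Arjun: 11:00-11:30, 19:00-20:00.
Jonas ∩ Teo ∩ Freya ∩ Zubin ∩ Arjun ∩ Ben: 11:00-11:30, 19:00-20:00.
Those are the intersection windows.
Summing the common windows: 30 + 60 = 90 minutes.

90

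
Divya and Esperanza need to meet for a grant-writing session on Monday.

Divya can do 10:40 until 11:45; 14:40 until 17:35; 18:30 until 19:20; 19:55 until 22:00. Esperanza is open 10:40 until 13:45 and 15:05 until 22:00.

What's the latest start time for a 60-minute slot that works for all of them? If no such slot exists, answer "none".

Divya ∩ Esperanza: 10:40-11:45, 15:05-17:35, 18:30-19:20, 19:55-22:00.
So the common availability across everyone is 10:40-11:45, 15:05-17:35, 18:30-19:20, 19:55-22:00.
The last common window of at least 60 minutes is 19:55-22:00; a 60-minute meeting can start as late as 21:00 and still end by 22:00.

21:00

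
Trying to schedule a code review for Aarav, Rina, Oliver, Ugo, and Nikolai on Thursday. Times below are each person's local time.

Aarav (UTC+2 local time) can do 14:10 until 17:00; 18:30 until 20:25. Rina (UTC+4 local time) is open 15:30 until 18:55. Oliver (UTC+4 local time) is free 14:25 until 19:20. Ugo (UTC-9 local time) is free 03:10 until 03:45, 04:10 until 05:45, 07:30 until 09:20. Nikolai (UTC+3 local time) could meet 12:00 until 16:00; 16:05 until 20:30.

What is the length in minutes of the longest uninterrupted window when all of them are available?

Aarav in UTC: 12:10-15:00, 16:30-18:25 (subtract 2h to convert from UTC+2).
Rina in UTC: 11:30-14:55 (subtract 4h to convert from UTC+4).
Oliver in UTC: 10:25-15:20 (subtract 4h to convert from UTC+4).
Ugo in UTC: 12:10-12:45, 13:10-14:45, 16:30-18:20 (add 9h to convert from UTC-9).
Nikolai in UTC: 09:00-13:00, 13:05-17:30 (subtract 3h to convert from UTC+3).
Aarav ∩ Rina: 12:10-14:55.
Aarav ∩ Rina ∩ Oliver: 12:10-14:55.
Aarav ∩ Rina ∩ Oliver ∩ Ugo: 12:10-12:45, 13:10-14:45.
Aarav ∩ Rina ∩ Oliver ∩ Ugo ∩ Nikolai: 12:10-12:45, 13:10-14:45.
The longest is 13:10-14:45 at 95 minutes.

95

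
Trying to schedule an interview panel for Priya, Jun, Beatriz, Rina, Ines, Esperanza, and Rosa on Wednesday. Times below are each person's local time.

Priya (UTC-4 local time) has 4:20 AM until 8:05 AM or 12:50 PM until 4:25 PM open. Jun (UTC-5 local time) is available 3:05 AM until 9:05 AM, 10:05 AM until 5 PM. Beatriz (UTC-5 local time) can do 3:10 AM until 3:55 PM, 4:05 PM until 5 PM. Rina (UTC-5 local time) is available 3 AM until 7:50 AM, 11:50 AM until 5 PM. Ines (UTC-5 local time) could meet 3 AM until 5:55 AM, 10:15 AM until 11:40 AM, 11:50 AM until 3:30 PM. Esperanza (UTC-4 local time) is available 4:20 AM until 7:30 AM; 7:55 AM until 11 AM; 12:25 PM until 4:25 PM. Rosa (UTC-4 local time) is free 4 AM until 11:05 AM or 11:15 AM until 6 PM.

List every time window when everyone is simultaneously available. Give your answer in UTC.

08:20-10:55, 16:50-20:25

Priya in UTC: 08:20-12:05, 16:50-20:25 (add 4h to convert from UTC-4).
Jun in UTC: 08:05-14:05, 15:05-22:00 (add 5h to convert from UTC-5).
Beatriz in UTC: 08:10-20:55, 21:05-22:00 (add 5h to convert from UTC-5).
Rina in UTC: 08:00-12:50, 16:50-22:00 (add 5h to convert from UTC-5).
Ines in UTC: 08:00-10:55, 15:15-16:40, 16:50-20:30 (add 5h to convert from UTC-5).
Esperanza in UTC: 08:20-11:30, 11:55-15:00, 16:25-20:25 (add 4h to convert from UTC-4).
Rosa in UTC: 08:00-15:05, 15:15-22:00 (add 4h to convert from UTC-4).
Priya ∩ Jun: 08:20-12:05, 16:50-20:25.
Priya ∩ Jun ∩ Beatriz: 08:20-12:05, 16:50-20:25.
Priya ∩ Jun ∩ Beatriz ∩ Rina: 08:20-12:05, 16:50-20:25.
Priya ∩ Jun ∩ Beatriz ∩ Rina ∩ Ines: 08:20-10:55, 16:50-20:25.
Priya ∩ Jun ∩ Beatriz ∩ Rina ∩ Ines ∩ Esperanza: 08:20-10:55, 16:50-20:25.
Priya ∩ Jun ∩ Beatriz ∩ Rina ∩ Ines ∩ Esperanza ∩ Rosa: 08:20-10:55, 16:50-20:25.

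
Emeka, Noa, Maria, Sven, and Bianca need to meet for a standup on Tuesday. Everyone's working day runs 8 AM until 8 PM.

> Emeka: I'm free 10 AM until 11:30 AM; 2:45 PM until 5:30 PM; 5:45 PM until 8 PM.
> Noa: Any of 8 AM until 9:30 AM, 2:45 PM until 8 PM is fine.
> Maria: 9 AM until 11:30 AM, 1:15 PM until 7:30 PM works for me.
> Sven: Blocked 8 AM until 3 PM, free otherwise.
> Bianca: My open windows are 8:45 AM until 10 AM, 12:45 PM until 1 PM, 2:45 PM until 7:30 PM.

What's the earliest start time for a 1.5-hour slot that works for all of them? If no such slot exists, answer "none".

15:00

Emeka free: 10:00-11:30, 14:45-17:30, 17:45-20:00.
Noa free: 08:00-09:30, 14:45-20:00.
Maria free: 09:00-11:30, 13:15-19:30.
Sven free: 15:00-20:00 (invert busy blocks within the working day).
Bianca free: 08:45-10:00, 12:45-13:00, 14:45-19:30.
Emeka ∩ Noa: 14:45-17:30, 17:45-20:00.
Emeka ∩ Noa ∩ Maria: 14:45-17:30, 17:45-19:30.
Emeka ∩ Noa ∩ Maria ∩ Sven: 15:00-17:30, 17:45-19:30.
Emeka ∩ Noa ∩ Maria ∩ Sven ∩ Bianca: 15:00-17:30, 17:45-19:30.
The first common window of at least 90 minutes is 15:00-17:30, so the earliest start is 15:00.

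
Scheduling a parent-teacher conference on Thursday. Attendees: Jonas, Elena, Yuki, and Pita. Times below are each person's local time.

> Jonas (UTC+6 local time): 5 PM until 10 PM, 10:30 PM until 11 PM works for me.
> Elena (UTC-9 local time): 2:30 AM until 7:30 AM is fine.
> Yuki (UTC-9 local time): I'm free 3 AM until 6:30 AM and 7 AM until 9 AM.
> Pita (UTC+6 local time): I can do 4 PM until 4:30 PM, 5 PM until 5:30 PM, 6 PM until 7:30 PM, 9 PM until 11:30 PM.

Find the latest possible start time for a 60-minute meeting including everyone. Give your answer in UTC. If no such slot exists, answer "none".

12:30

Jonas in UTC: 11:00-16:00, 16:30-17:00 (subtract 6h to convert from UTC+6).
Elena in UTC: 11:30-16:30 (add 9h to convert from UTC-9).
Yuki in UTC: 12:00-15:30, 16:00-18:00 (add 9h to convert from UTC-9).
Pita in UTC: 10:00-10:30, 11:00-11:30, 12:00-13:30, 15:00-17:30 (subtract 6h to convert from UTC+6).
Jonas ∩ Elena: 11:30-16:00.
Jonas ∩ Elena ∩ Yuki: 12:00-15:30.
Jonas ∩ Elena ∩ Yuki ∩ Pita: 12:00-13:30, 15:00-15:30.
The last common window of at least 60 minutes is 12:00-13:30; a 60-minute meeting can start as late as 12:30 and still end by 13:30.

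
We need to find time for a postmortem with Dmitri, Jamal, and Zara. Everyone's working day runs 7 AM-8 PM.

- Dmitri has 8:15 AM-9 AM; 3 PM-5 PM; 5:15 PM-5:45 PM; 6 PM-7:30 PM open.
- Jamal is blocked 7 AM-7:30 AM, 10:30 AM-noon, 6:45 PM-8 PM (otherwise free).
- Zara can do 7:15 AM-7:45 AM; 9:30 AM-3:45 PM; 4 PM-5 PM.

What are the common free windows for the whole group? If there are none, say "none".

Dmitri free: 08:15-09:00, 15:00-17:00, 17:15-17:45, 18:00-19:30.
Jamal free: 07:30-10:30, 12:00-18:45 (invert busy blocks within the working day).
Zara free: 07:15-07:45, 09:30-15:45, 16:00-17:00.
Dmitri ∩ Jamal: 08:15-09:00, 15:00-17:00, 17:15-17:45, 18:00-18:45.
Dmitri ∩ Jamal ∩ Zara: 15:00-15:45, 16:00-17:00.

15:00-15:45, 16:00-17:00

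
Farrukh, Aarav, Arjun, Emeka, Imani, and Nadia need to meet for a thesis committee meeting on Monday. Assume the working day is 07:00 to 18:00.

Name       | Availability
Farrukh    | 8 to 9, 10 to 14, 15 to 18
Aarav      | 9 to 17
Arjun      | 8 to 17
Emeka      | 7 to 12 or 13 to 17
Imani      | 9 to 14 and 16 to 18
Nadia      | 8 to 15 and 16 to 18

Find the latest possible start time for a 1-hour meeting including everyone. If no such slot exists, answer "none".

16:00

Farrukh ∩ Aarav: 10:00-14:00, 15:00-17:00.
Farrukh ∩ Aarav ∩ Arjun: 10:00-14:00, 15:00-17:00.
Farrukh ∩ Aarav ∩ Arjun ∩ Emeka: 10:00-12:00, 13:00-14:00, 15:00-17:00.
Farrukh ∩ Aarav ∩ Arjun ∩ Emeka ∩ Imani: 10:00-12:00, 13:00-14:00, 16:00-17:00.
Farrukh ∩ Aarav ∩ Arjun ∩ Emeka ∩ Imani ∩ Nadia: 10:00-12:00, 13:00-14:00, 16:00-17:00.
So the common availability across everyone is 10:00-12:00, 13:00-14:00, 16:00-17:00.
The last common window of at least 60 minutes is 16:00-17:00; a 60-minute meeting can start as late as 16:00 and still end by 17:00.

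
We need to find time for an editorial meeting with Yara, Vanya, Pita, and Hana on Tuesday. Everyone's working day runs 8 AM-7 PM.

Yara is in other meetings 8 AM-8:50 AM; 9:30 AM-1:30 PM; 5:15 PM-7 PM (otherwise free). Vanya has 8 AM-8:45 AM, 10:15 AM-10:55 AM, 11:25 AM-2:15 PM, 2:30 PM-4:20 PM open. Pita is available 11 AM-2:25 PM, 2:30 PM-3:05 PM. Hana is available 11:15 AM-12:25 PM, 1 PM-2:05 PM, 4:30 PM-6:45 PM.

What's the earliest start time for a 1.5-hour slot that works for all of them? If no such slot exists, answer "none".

none

Yara free: 08:50-09:30, 13:30-17:15 (invert busy blocks within the working day).
Vanya free: 08:00-08:45, 10:15-10:55, 11:25-14:15, 14:30-16:20.
Pita free: 11:00-14:25, 14:30-15:05.
Hana free: 11:15-12:25, 13:00-14:05, 16:30-18:45.
Yara ∩ Vanya: 13:30-14:15, 14:30-16:20.
Yara ∩ Vanya ∩ Pita: 13:30-14:15, 14:30-15:05.
Yara ∩ Vanya ∩ Pita ∩ Hana: 13:30-14:05.
No common window is at least 90 minutes long.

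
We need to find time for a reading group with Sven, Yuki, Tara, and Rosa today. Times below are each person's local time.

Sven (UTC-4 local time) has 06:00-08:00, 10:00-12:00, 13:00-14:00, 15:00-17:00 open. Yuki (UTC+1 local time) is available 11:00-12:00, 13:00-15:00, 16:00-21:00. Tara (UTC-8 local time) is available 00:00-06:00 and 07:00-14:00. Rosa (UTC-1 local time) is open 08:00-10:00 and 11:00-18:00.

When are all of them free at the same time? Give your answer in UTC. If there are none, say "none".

Sven in UTC: 10:00-12:00, 14:00-16:00, 17:00-18:00, 19:00-21:00 (add 4h to convert from UTC-4).
Yuki in UTC: 10:00-11:00, 12:00-14:00, 15:00-20:00 (subtract 1h to convert from UTC+1).
Tara in UTC: 08:00-14:00, 15:00-22:00 (add 8h to convert from UTC-8).
Rosa in UTC: 09:00-11:00, 12:00-19:00 (add 1h to convert from UTC-1).
Sven ∩ Yuki: 10:00-11:00, 15:00-16:00, 17:00-18:00, 19:00-20:00.
Sven ∩ Yuki ∩ Tara: 10:00-11:00, 15:00-16:00, 17:00-18:00, 19:00-20:00.
Sven ∩ Yuki ∩ Tara ∩ Rosa: 10:00-11:00, 15:00-16:00, 17:00-18:00.
Those are the intersection windows.

10:00-11:00, 15:00-16:00, 17:00-18:00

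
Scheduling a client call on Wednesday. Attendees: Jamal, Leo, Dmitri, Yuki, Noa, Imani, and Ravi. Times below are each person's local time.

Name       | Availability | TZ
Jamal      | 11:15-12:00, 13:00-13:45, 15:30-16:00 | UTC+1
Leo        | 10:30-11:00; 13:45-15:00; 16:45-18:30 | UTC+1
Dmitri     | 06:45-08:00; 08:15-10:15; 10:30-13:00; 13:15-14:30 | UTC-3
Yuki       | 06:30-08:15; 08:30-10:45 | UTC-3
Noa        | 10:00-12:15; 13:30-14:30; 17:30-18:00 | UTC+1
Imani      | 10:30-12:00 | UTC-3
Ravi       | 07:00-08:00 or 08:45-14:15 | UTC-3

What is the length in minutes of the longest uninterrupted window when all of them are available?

0

Jamal in UTC: 10:15-11:00, 12:00-12:45, 14:30-15:00 (subtract 1h to convert from UTC+1).
Leo in UTC: 09:30-10:00, 12:45-14:00, 15:45-17:30 (subtract 1h to convert from UTC+1).
Dmitri in UTC: 09:45-11:00, 11:15-13:15, 13:30-16:00, 16:15-17:30 (add 3h to convert from UTC-3).
Yuki in UTC: 09:30-11:15, 11:30-13:45 (add 3h to convert from UTC-3).
Noa in UTC: 09:00-11:15, 12:30-13:30, 16:30-17:00 (subtract 1h to convert from UTC+1).
Imani in UTC: 13:30-15:00 (add 3h to convert from UTC-3).
Ravi in UTC: 10:00-11:00, 11:45-17:15 (add 3h to convert from UTC-3).
Jamal ∩ Leo: ∅.
Jamal ∩ Leo ∩ Dmitri: ∅.
Jamal ∩ Leo ∩ Dmitri ∩ Yuki: ∅.
Jamal ∩ Leo ∩ Dmitri ∩ Yuki ∩ Noa: ∅.
Jamal ∩ Leo ∩ Dmitri ∩ Yuki ∩ Noa ∩ Imani: ∅.
Jamal ∩ Leo ∩ Dmitri ∩ Yuki ∩ Noa ∩ Imani ∩ Ravi: ∅.
There is no time when everyone is free.
No common window exists, so the longest block is 0 minutes.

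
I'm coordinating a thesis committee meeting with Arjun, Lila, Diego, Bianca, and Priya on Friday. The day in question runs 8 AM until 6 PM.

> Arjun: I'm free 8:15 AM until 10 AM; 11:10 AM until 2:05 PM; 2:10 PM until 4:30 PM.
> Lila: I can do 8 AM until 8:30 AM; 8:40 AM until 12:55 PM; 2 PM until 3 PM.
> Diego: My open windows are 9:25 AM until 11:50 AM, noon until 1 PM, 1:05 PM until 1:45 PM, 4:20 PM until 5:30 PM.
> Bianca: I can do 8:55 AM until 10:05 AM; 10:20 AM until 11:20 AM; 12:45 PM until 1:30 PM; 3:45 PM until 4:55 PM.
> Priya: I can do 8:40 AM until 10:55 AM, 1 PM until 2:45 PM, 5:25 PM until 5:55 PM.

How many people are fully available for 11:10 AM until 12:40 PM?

2

Arjun and Lila can make the full 11:10-12:40 slot — that's 2.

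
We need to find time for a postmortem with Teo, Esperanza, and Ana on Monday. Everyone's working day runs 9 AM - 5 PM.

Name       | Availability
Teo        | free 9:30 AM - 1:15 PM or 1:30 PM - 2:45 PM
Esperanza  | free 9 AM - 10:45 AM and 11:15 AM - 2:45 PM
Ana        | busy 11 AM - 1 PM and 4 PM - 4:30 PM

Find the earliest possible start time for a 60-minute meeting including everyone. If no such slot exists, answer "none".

Teo free: 09:30-13:15, 13:30-14:45.
Esperanza free: 09:00-10:45, 11:15-14:45.
Ana free: 09:00-11:00, 13:00-16:00, 16:30-17:00 (invert busy blocks within the working day).
Teo ∩ Esperanza: 09:30-10:45, 11:15-13:15, 13:30-14:45.
Teo ∩ Esperanza ∩ Ana: 09:30-10:45, 13:00-13:15, 13:30-14:45.
The first common window of at least 60 minutes is 09:30-10:45, so the earliest start is 09:30.

09:30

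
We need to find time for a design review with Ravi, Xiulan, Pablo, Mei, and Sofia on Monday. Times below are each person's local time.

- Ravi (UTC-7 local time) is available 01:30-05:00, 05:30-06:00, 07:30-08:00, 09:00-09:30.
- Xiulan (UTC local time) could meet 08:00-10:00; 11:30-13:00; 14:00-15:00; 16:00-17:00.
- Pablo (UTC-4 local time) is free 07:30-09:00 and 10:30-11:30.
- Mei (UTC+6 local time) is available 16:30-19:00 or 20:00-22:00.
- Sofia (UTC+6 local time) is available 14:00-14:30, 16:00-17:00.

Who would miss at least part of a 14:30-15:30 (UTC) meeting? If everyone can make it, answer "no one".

Ravi in UTC: 08:30-12:00, 12:30-13:00, 14:30-15:00, 16:00-16:30 (add 7h to convert from UTC-7).
Xiulan in UTC: 08:00-10:00, 11:30-13:00, 14:00-15:00, 16:00-17:00.
Pablo in UTC: 11:30-13:00, 14:30-15:30 (add 4h to convert from UTC-4).
Mei in UTC: 10:30-13:00, 14:00-16:00 (subtract 6h to convert from UTC+6).
Sofia in UTC: 08:00-08:30, 10:00-11:00 (subtract 6h to convert from UTC+6).
Ravi: not fully free for 14:30-15:30. Xiulan: not fully free for 14:30-15:30. Pablo: free for 14:30-15:30. Mei: free for 14:30-15:30. Sofia: not fully free for 14:30-15:30.

Ravi, Sofia, Xiulan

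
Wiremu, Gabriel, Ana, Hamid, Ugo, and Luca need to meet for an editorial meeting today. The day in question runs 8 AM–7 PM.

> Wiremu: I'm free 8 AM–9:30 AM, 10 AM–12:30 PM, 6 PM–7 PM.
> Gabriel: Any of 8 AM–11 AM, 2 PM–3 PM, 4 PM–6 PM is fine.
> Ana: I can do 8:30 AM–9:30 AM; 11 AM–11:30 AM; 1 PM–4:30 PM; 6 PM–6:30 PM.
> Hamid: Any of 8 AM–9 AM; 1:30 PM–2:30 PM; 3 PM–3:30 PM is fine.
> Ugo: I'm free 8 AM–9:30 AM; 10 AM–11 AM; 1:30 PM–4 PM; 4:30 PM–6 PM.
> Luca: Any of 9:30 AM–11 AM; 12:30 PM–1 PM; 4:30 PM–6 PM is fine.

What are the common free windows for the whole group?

none

Wiremu ∩ Gabriel: 08:00-09:30, 10:00-11:00.
Wiremu ∩ Gabriel ∩ Ana: 08:30-09:30.
Wiremu ∩ Gabriel ∩ Ana ∩ Hamid: 08:30-09:00.
Wiremu ∩ Gabriel ∩ Ana ∩ Hamid ∩ Ugo: 08:30-09:00.
Wiremu ∩ Gabriel ∩ Ana ∩ Hamid ∩ Ugo ∩ Luca: ∅.
There is no time when everyone is free.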